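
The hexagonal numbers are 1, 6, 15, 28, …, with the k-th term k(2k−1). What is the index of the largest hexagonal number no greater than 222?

10

Solve n(2n−1) ≤ 222 for integer n.
n = 10 gives 190 ≤ 222, while n = 11 gives 231 > 222; so the answer is index 10.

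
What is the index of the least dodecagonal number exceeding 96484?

Solve n(5n−4) > 96484 for integer n.
The largest n with value ≤ 96484 is 139 (since 96049 ≤ 96484 < 97440), so the first above is n = 140, value 97440.

140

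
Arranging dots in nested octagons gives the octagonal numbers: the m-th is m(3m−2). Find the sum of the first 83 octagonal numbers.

575190

Σ i(3i−2) = 3Σi² − 2Σi over i = 1..83.
Σi = 3486 and Σi² = 194054.
3·194054 − 2·3486 = 575190.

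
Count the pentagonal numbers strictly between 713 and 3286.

25

The n-th pentagonal number is n(3n−1)/2.
Smallest index with value > 713: n = 22 (giving 715).
Largest index with value < 3286: n = 46 (giving 3151).
Indices 22 through 46: 25 terms.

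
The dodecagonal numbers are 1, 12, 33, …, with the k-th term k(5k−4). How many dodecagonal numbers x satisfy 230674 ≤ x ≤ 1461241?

The n-th dodecagonal number is n(5n−4).
Smallest index with value ≥ 230674: n = 216 (giving 232416).
Largest index with value ≤ 1461241: n = 541 (giving 1461241).
Indices 216 through 541: 326 terms.

326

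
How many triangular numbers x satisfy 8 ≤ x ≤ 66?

The n-th triangular number is n(n+1)/2.
Smallest index with value ≥ 8: n = 4 (giving 10).
Largest index with value ≤ 66: n = 11 (giving 66).
Indices 4 through 11: 8 terms.

8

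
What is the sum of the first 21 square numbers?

3311

Σ_{i=1}^{21} i² = 21·22·43/6 = 3311.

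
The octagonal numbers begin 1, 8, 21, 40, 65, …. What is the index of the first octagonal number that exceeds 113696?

Solve n(3n−2) > 113696 for integer n.
The largest n with value ≤ 113696 is 195 (since 113685 ≤ 113696 < 114856), so the first above is n = 196, value 114856.

196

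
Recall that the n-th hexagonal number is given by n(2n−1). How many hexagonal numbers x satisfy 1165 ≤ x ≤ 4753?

The n-th hexagonal number is n(2n−1).
Smallest index with value ≥ 1165: n = 25 (giving 1225).
Largest index with value ≤ 4753: n = 49 (giving 4753).
Indices 25 through 49: 25 terms.

25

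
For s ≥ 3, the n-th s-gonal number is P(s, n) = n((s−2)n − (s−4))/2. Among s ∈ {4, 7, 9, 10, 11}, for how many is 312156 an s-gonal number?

s = 4: P(4, 558) = 311364 and P(4, 559) = 312481; 312156 is not s-gonal.
s = 7: P(7, 353) = 310993 and P(7, 354) = 312759; 312156 is not s-gonal.
s = 9: P(9, 299) = 312156. ✓
s = 10: P(10, 279) = 310527 and P(10, 280) = 312760; 312156 is not s-gonal.
s = 11: P(11, 263) = 310340 and P(11, 264) = 312708; 312156 is not s-gonal.
Hits: s ∈ {9} → 1.

1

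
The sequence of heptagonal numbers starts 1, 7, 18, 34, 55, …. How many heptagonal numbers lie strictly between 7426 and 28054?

52

The n-th heptagonal number is n(5n−3)/2.
Smallest index with value > 7426: n = 55 (giving 7480).
Largest index with value < 28054: n = 106 (giving 27931).
Indices 55 through 106: 52 terms.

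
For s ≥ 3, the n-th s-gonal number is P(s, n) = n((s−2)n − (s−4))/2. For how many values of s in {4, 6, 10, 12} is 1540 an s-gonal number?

2

s = 4: P(4, 39) = 1521 and P(4, 40) = 1600; 1540 is not s-gonal.
s = 6: P(6, 28) = 1540. ✓
s = 10: P(10, 20) = 1540. ✓
s = 12: P(12, 17) = 1377 and P(12, 18) = 1548; 1540 is not s-gonal.
Hits: s ∈ {6, 10} → 2.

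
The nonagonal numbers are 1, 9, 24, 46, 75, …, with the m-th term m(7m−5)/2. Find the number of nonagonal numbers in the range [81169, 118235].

The n-th nonagonal number is n(7n−5)/2.
Smallest index with value ≥ 81169: n = 153 (giving 81549).
Largest index with value ≤ 118235: n = 184 (giving 118036).
Indices 153 through 184: 32 terms.

32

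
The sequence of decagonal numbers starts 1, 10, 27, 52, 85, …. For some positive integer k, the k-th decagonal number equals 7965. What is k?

45

Set n(4n−3) = 7965, giving 4n² − 3n − 7965 = 0.
So n = (3 + 357) / 8 = 360/8 = 45.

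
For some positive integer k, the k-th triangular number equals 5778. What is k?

Set n(n+1)/2 = 5778, giving n² + n − 11556 = 0.
The discriminant is 1 + 8·5778 = 46225, and √46225 = 215.
So n = (-1 + 215) / 2 = 214/2 = 107.
Check: 107·108/2 = 5778. ✓

107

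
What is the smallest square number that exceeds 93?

100

Solve n² > 93 for integer n.
The largest n with value ≤ 93 is 9 (since 81 ≤ 93 < 100), so the first above is n = 10, value 100.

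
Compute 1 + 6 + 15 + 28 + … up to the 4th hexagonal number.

Σ i(2i−1) = 2Σi² − Σi over i = 1..4.
Σi = 10 and Σi² = 30.
2·30 − 1·10 = 50.

50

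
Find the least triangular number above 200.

Solve n(n+1)/2 > 200 for integer n.
The largest n with value ≤ 200 is 19 (since 190 ≤ 200 < 210), so the first above is n = 20, value 210.

210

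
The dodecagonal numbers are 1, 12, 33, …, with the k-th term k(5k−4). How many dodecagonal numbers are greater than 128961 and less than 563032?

The n-th dodecagonal number is n(5n−4).
Smallest index with value > 128961: n = 162 (giving 130572).
Largest index with value < 563032: n = 335 (giving 559785).
Indices 162 through 335: 174 terms.

174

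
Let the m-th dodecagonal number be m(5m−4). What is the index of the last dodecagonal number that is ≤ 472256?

Solve n(5n−4) ≤ 472256 for integer n.
n = 307 gives 470017 ≤ 472256, while n = 308 gives 473088 > 472256; so the answer is index 307.

307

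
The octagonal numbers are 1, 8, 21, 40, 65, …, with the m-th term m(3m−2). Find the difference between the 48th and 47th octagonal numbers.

Consecutive octagonal numbers differ by 6n − 5: here 6·48 − 5 = 283.

283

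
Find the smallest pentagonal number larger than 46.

51

Solve n(3n−1)/2 > 46 for integer n.
The largest n with value ≤ 46 is 5 (since 35 ≤ 46 < 51), so the first above is n = 6, value 51.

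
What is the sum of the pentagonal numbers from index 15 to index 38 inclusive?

Σ i(3i−1)/2 = (3Σi² − Σi) / 2 over i = 15..38.
Σi = 741 − 105 = 636 and Σi² = 19019 − 1015 = 18004.
(3·18004 − 1·636) / 2 = 53376/2 = 26688.

26688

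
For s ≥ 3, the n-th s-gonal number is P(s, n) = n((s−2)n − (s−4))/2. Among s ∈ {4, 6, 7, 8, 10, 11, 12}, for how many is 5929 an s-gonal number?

2

s = 4: P(4, 77) = 5929. ✓
s = 6: P(6, 54) = 5778 and P(6, 55) = 5995; 5929 is not s-gonal.
s = 7: P(7, 49) = 5929. ✓
s = 8: P(8, 44) = 5720 and P(8, 45) = 5985; 5929 is not s-gonal.
s = 10: P(10, 38) = 5662 and P(10, 39) = 5967; 5929 is not s-gonal.
s = 11: P(11, 36) = 5706 and P(11, 37) = 6031; 5929 is not s-gonal.
s = 12: P(12, 34) = 5644 and P(12, 35) = 5985; 5929 is not s-gonal.
Hits: s ∈ {4, 7} → 2.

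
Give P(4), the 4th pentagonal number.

4·(3·4 − 1)/2 = 4·11/2 = 22.

22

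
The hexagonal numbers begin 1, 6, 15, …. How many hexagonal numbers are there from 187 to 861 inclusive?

12

The n-th hexagonal number is n(2n−1).
Smallest index with value ≥ 187: n = 10 (giving 190).
Largest index with value ≤ 861: n = 21 (giving 861).
Indices 10 through 21: 12 terms.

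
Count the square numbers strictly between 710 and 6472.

54

The n-th square number is n².
Smallest index with value > 710: n = 27 (giving 729).
Largest index with value < 6472: n = 80 (giving 6400).
Indices 27 through 80: 54 terms.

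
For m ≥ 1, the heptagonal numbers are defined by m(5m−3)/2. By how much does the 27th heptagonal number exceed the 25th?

27·(5·27 − 3)/2 = 1782 and 25·(5·25 − 3)/2 = 1525.
Difference: 1782 − 1525 = 257.

257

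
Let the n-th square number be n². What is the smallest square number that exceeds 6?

Solve n² > 6 for integer n.
The largest n with value ≤ 6 is 2 (since 4 ≤ 6 < 9), so the first above is n = 3, value 9.

9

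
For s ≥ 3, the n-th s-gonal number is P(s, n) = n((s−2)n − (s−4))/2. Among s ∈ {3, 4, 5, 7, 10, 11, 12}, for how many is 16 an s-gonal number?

1

s = 3: P(3, 5) = 15 and P(3, 6) = 21; 16 is not s-gonal.
s = 4: P(4, 4) = 16. ✓
s = 5: P(5, 3) = 12 and P(5, 4) = 22; 16 is not s-gonal.
s = 7: P(7, 2) = 7 and P(7, 3) = 18; 16 is not s-gonal.
s = 10: P(10, 2) = 10 and P(10, 3) = 27; 16 is not s-gonal.
s = 11: P(11, 2) = 11 and P(11, 3) = 30; 16 is not s-gonal.
s = 12: P(12, 2) = 12 and P(12, 3) = 33; 16 is not s-gonal.
Hits: s ∈ {4} → 1.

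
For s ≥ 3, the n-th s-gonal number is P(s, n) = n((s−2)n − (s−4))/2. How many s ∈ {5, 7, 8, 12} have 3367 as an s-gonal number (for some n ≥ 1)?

1

s = 5: P(5, 47) = 3290 and P(5, 48) = 3432; 3367 is not s-gonal.
s = 7: P(7, 37) = 3367. ✓
s = 8: P(8, 33) = 3201 and P(8, 34) = 3400; 3367 is not s-gonal.
s = 12: P(12, 26) = 3276 and P(12, 27) = 3537; 3367 is not s-gonal.
Hits: s ∈ {7} → 1.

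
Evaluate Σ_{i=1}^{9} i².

Σ_{i=1}^{9} i² = 9·10·19/6 = 285.

285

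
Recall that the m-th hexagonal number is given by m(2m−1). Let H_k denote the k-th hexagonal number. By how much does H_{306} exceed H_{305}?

Consecutive hexagonal numbers differ by 4n − 3: here 4·306 − 3 = 1221.

1221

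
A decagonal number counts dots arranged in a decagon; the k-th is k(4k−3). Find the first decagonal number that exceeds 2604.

Solve n(4n−3) > 2604 for integer n.
The largest n with value ≤ 2604 is 25 (since 2425 ≤ 2604 < 2626), so the first above is n = 26, value 2626.

2626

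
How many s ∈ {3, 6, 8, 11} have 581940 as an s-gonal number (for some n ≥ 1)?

s = 3: P(3, 1078) = 581581 and P(3, 1079) = 582660; 581940 is not s-gonal.
s = 6: P(6, 539) = 580503 and P(6, 540) = 582660; 581940 is not s-gonal.
s = 8: P(8, 440) = 579920 and P(8, 441) = 582561; 581940 is not s-gonal.
s = 11: P(11, 360) = 581940. ✓
Hits: s ∈ {11} → 1.

1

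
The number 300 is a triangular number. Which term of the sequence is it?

24

Set n(n+1)/2 = 300, giving n² + n − 600 = 0.
The discriminant is 1 + 8·300 = 2401, and √2401 = 49.
So n = (-1 + 49) / 2 = 48/2 = 24.
Check: 24·25/2 = 300. ✓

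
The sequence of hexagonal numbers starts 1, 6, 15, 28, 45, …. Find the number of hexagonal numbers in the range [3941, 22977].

63

The n-th hexagonal number is n(2n−1).
Smallest index with value ≥ 3941: n = 45 (giving 4005).
Largest index with value ≤ 22977: n = 107 (giving 22791).
Indices 45 through 107: 63 terms.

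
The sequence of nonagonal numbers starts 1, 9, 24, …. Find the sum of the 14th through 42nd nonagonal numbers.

Σ i(7i−5)/2 = (7Σi² − 5Σi) / 2 over i = 14..42.
Σi = 903 − 91 = 812 and Σi² = 25585 − 819 = 24766.
(7·24766 − 5·812) / 2 = 169302/2 = 84651.

84651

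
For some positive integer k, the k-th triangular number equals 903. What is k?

42

Set n(n+1)/2 = 903, giving n² + n − 1806 = 0.
The discriminant is 1 + 8·903 = 7225, and √7225 = 85.
So n = (-1 + 85) / 2 = 84/2 = 42.
Check: 42·43/2 = 903. ✓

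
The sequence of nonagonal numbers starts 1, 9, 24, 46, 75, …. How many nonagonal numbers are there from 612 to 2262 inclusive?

The n-th nonagonal number is n(7n−5)/2.
Smallest index with value ≥ 612: n = 14 (giving 651).
Largest index with value ≤ 2262: n = 25 (giving 2125).
Indices 14 through 25: 12 terms.

12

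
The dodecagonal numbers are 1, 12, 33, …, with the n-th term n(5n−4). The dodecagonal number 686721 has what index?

371

Set n(5n−4) = 686721, giving 5n² − 4n − 686721 = 0.
So n = (4 + 3706) / 10 = 3710/10 = 371.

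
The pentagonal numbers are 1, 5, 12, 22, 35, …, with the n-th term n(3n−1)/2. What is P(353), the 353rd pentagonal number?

The 353rd pentagonal number is n(3n−1)/2 with n = 353.
353·(3·353 − 1)/2 = 353·1058/2 = 353·529 = 186737.

186737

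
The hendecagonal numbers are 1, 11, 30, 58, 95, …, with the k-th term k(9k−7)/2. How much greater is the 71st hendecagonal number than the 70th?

Consecutive hendecagonal numbers differ by 9n − 8: here 9·71 − 8 = 631.

631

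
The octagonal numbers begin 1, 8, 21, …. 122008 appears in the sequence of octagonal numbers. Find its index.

202

Set n(3n−2) = 122008, giving 3n² − 2n − 122008 = 0.
The discriminant is 4 + 12·122008 = 1464100, and √1464100 = 1210.
So n = (2 + 1210) / 6 = 1212/6 = 202.
Check: 202·(3·202 − 2) = 122008. ✓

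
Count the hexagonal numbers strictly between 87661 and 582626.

330

The n-th hexagonal number is n(2n−1).
Smallest index with value > 87661: n = 210 (giving 87990).
Largest index with value < 582626: n = 539 (giving 580503).
Indices 210 through 539: 330 terms.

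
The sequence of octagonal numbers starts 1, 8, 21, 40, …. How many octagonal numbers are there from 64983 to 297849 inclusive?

The n-th octagonal number is n(3n−2).
Smallest index with value ≥ 64983: n = 148 (giving 65416).
Largest index with value ≤ 297849: n = 315 (giving 297045).
Indices 148 through 315: 168 terms.

168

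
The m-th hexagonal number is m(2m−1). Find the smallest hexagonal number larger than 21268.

Solve n(2n−1) > 21268 for integer n.
The largest n with value ≤ 21268 is 103 (since 21115 ≤ 21268 < 21528), so the first above is n = 104, value 21528.

21528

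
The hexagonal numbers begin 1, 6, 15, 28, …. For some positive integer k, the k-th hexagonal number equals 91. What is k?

Set n(2n−1) = 91, giving 2n² − n − 91 = 0.
So n = (1 + 27) / 4 = 28/4 = 7.

7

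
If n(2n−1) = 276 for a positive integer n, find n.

Set n(2n−1) = 276, giving 2n² − n − 276 = 0.
So n = (1 + 47) / 4 = 48/4 = 12.
Check: 12·(2·12 − 1) = 276. ✓

12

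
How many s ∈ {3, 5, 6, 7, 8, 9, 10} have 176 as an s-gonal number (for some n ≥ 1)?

s = 3: P(3, 18) = 171 and P(3, 19) = 190; 176 is not s-gonal.
s = 5: P(5, 11) = 176. ✓
s = 6: P(6, 9) = 153 and P(6, 10) = 190; 176 is not s-gonal.
s = 7: P(7, 8) = 148 and P(7, 9) = 189; 176 is not s-gonal.
s = 8: P(8, 8) = 176. ✓
s = 9: P(9, 7) = 154 and P(9, 8) = 204; 176 is not s-gonal.
s = 10: P(10, 7) = 175 and P(10, 8) = 232; 176 is not s-gonal.
Hits: s ∈ {5, 8} → 2.

2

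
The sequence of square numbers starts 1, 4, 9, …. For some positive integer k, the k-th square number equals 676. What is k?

We need n² = 676, so n = √676 = 26.
Check: 26² = 676. ✓

26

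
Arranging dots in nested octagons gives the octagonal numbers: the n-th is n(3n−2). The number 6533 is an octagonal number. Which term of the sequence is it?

Set n(3n−2) = 6533, giving 3n² − 2n − 6533 = 0.
So n = (2 + 280) / 6 = 282/6 = 47.
Check: 47·(3·47 − 2) = 6533. ✓

47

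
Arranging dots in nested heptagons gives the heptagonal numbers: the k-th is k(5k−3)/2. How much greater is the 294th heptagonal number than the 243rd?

294·(5·294 − 3)/2 = 215649 and 243·(5·243 − 3)/2 = 147258.
Difference: 215649 − 147258 = 68391.

68391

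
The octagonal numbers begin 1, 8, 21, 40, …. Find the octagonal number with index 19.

The 19th octagonal number is n(3n−2) with n = 19.
19·(3·19 − 2) = 19·55 = 1045.

1045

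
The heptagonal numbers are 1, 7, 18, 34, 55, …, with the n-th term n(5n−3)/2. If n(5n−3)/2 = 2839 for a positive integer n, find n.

Set n(5n−3)/2 = 2839, giving 5n² − 3n − 5678 = 0.
The discriminant is 9 + 40·2839 = 113569, and √113569 = 337.
So n = (3 + 337) / 10 = 340/10 = 34.

34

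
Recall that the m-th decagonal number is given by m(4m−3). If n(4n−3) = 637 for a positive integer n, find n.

Set n(4n−3) = 637, giving 4n² − 3n − 637 = 0.
So n = (3 + 101) / 8 = 104/8 = 13.
Check: 13·(4·13 − 3) = 637. ✓

13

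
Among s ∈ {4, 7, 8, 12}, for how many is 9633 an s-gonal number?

1

s = 4: P(4, 98) = 9604 and P(4, 99) = 9801; 9633 is not s-gonal.
s = 7: P(7, 62) = 9517 and P(7, 63) = 9828; 9633 is not s-gonal.
s = 8: P(8, 57) = 9633. ✓
s = 12: P(12, 44) = 9504 and P(12, 45) = 9945; 9633 is not s-gonal.
Hits: s ∈ {8} → 1.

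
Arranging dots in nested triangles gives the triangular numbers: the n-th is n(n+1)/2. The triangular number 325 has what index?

Set n(n+1)/2 = 325, giving n² + n − 650 = 0.
So n = (-1 + 51) / 2 = 50/2 = 25.
Check: 25·26/2 = 325. ✓

25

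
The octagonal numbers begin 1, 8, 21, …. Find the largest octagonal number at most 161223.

161008

Solve n(3n−2) ≤ 161223 for integer n.
n = 232 gives 161008 ≤ 161223, while n = 233 gives 162401 > 161223; so the answer is 161008.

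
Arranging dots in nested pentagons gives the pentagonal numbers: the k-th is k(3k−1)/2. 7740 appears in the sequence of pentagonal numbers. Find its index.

Set n(3n−1)/2 = 7740, giving 3n² − n − 15480 = 0.
So n = (1 + 431) / 6 = 432/6 = 72.

72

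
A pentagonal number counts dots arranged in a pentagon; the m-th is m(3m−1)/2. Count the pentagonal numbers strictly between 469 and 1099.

10

The n-th pentagonal number is n(3n−1)/2.
Smallest index with value > 469: n = 18 (giving 477).
Largest index with value < 1099: n = 27 (giving 1080).
Indices 18 through 27: 10 terms.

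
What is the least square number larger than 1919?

Solve n² > 1919 for integer n.
The largest n with value ≤ 1919 is 43 (since 1849 ≤ 1919 < 1936), so the first above is n = 44, value 1936.

1936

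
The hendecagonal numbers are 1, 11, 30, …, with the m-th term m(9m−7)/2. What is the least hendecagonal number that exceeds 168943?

170430

Solve n(9n−7)/2 > 168943 for integer n.
The largest n with value ≤ 168943 is 194 (since 168683 ≤ 168943 < 170430), so the first above is n = 195, value 170430.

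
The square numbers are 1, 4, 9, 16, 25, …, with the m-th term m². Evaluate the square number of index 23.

The 23rd square number is n² with n = 23.
23² = 529.

529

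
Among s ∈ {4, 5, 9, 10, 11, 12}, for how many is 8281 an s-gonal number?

s = 4: P(4, 91) = 8281. ✓
s = 5: P(5, 74) = 8177 and P(5, 75) = 8400; 8281 is not s-gonal.
s = 9: P(9, 49) = 8281. ✓
s = 10: P(10, 45) = 7965 and P(10, 46) = 8326; 8281 is not s-gonal.
s = 11: P(11, 43) = 8170 and P(11, 44) = 8558; 8281 is not s-gonal.
s = 12: P(12, 41) = 8241 and P(12, 42) = 8652; 8281 is not s-gonal.
Hits: s ∈ {4, 9} → 2.

2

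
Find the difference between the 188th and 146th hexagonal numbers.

28014

188·(2·188 − 1) = 70500 and 146·(2·146 − 1) = 42486.
Difference: 70500 − 42486 = 28014.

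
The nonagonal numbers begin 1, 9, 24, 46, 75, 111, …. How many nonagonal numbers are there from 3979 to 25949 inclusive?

The n-th nonagonal number is n(7n−5)/2.
Smallest index with value ≥ 3979: n = 35 (giving 4200).
Largest index with value ≤ 25949: n = 86 (giving 25671).
Indices 35 through 86: 52 terms.

52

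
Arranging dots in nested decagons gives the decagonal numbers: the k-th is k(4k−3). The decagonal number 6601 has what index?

41

Set n(4n−3) = 6601, giving 4n² − 3n − 6601 = 0.
So n = (3 + 325) / 8 = 328/8 = 41.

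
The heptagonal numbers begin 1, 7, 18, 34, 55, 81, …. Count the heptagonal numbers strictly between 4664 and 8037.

13

The n-th heptagonal number is n(5n−3)/2.
Smallest index with value > 4664: n = 44 (giving 4774).
Largest index with value < 8037: n = 56 (giving 7756).
Indices 44 through 56: 13 terms.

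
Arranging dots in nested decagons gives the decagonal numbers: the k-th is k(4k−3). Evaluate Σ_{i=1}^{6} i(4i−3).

301

Σ i(4i−3) = 4Σi² − 3Σi over i = 1..6.
Σi = 21 and Σi² = 91.
4·91 − 3·21 = 301.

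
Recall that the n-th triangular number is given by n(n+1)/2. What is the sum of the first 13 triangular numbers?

Σ i(i+1)/2 = (Σi² + Σi) / 2 over i = 1..13.
Σi = 91 and Σi² = 819.
(1·819 + 1·91) / 2 = 910/2 = 455.

455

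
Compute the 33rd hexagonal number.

2145

The 33rd hexagonal number is n(2n−1) with n = 33.
33·(2·33 − 1) = 33·65 = 2145.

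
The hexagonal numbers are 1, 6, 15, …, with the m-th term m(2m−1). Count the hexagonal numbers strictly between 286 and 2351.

22

The n-th hexagonal number is n(2n−1).
Smallest index with value > 286: n = 13 (giving 325).
Largest index with value < 2351: n = 34 (giving 2278).
Indices 13 through 34: 22 terms.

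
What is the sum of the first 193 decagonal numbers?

Σ i(4i−3) = 4Σi² − 3Σi over i = 1..193.
Σi = 18721 and Σi² = 2415009.
4·2415009 − 3·18721 = 9603873.

9603873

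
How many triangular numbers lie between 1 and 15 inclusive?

The n-th triangular number is n(n+1)/2.
Smallest index with value ≥ 1: n = 1 (giving 1).
Largest index with value ≤ 15: n = 5 (giving 15).
Indices 1 through 5: 5 terms.

5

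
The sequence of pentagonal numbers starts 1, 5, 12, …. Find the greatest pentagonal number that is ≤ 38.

35

Solve n(3n−1)/2 ≤ 38 for integer n.
n = 5 gives 35 ≤ 38, while n = 6 gives 51 > 38; so the answer is 35.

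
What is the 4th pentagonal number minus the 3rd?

10

Consecutive pentagonal numbers differ by 3n − 2: here 3·4 − 2 = 10.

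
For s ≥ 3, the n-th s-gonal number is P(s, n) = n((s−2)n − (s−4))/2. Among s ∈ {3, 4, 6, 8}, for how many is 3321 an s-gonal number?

s = 3: P(3, 81) = 3321. ✓
s = 4: P(4, 57) = 3249 and P(4, 58) = 3364; 3321 is not s-gonal.
s = 6: P(6, 41) = 3321. ✓
s = 8: P(8, 33) = 3201 and P(8, 34) = 3400; 3321 is not s-gonal.
Hits: s ∈ {3, 6} → 2.

2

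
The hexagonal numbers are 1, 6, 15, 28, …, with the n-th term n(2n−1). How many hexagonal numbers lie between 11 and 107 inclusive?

The n-th hexagonal number is n(2n−1).
Smallest index with value ≥ 11: n = 3 (giving 15).
Largest index with value ≤ 107: n = 7 (giving 91).
Indices 3 through 7: 5 terms.

5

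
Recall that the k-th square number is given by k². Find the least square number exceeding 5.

Solve n² > 5 for integer n.
The largest n with value ≤ 5 is 2 (since 4 ≤ 5 < 9), so the first above is n = 3, value 9.

9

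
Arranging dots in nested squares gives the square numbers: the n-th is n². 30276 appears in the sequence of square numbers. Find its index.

We need n² = 30276, so n = √30276 = 174.
Check: 174² = 30276. ✓

174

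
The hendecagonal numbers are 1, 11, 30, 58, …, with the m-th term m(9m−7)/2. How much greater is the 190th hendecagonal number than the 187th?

5079

190·(9·190 − 7)/2 = 161785 and 187·(9·187 − 7)/2 = 156706.
Difference: 161785 − 156706 = 5079.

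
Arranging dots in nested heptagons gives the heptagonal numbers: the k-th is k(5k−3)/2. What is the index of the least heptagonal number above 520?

Solve n(5n−3)/2 > 520 for integer n.
The largest n with value ≤ 520 is 14 (since 469 ≤ 520 < 540), so the first above is n = 15, value 540.

15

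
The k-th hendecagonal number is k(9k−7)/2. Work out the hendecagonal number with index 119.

63308

119·(9·119 − 7)/2 = 119·1064/2 = 119·532 = 63308.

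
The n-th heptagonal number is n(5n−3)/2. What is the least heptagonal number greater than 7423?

7480

Solve n(5n−3)/2 > 7423 for integer n.
The largest n with value ≤ 7423 is 54 (since 7209 ≤ 7423 < 7480), so the first above is n = 55, value 7480.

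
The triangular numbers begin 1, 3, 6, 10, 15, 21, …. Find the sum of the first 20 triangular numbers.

Σ i(i+1)/2 = (Σi² + Σi) / 2 over i = 1..20.
Σi = 210 and Σi² = 2870.
(1·2870 + 1·210) / 2 = 3080/2 = 1540.

1540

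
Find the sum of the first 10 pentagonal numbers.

Σ i(3i−1)/2 = (3Σi² − Σi) / 2 over i = 1..10.
Σi = 55 and Σi² = 385.
(3·385 − 1·55) / 2 = 1100/2 = 550.

550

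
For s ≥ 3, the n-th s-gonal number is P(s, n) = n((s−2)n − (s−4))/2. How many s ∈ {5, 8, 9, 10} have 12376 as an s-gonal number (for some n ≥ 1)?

2

s = 5: P(5, 91) = 12376. ✓
s = 8: P(8, 64) = 12160 and P(8, 65) = 12545; 12376 is not s-gonal.
s = 9: P(9, 59) = 12036 and P(9, 60) = 12450; 12376 is not s-gonal.
s = 10: P(10, 56) = 12376. ✓
Hits: s ∈ {5, 10} → 2.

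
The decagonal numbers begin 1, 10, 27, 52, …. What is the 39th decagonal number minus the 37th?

602

39·(4·39 − 3) = 5967 and 37·(4·37 − 3) = 5365.
Difference: 5967 − 5365 = 602.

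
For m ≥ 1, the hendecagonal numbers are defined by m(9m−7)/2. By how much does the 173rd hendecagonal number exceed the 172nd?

1549

Consecutive hendecagonal numbers differ by 9n − 8: here 9·173 − 8 = 1549.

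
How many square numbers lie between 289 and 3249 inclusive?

The n-th square number is n².
Smallest index with value ≥ 289: n = 17 (giving 289).
Largest index with value ≤ 3249: n = 57 (giving 3249).
Indices 17 through 57: 41 terms.

41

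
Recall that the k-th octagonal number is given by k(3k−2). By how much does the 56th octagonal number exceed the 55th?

Consecutive octagonal numbers differ by 6n − 5: here 6·56 − 5 = 331.

331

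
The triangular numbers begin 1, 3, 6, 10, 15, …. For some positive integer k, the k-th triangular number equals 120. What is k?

15

Set n(n+1)/2 = 120, giving n² + n − 240 = 0.
So n = (-1 + 31) / 2 = 30/2 = 15.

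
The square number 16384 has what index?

We need n² = 16384, so n = √16384 = 128.
Check: 128² = 16384. ✓

128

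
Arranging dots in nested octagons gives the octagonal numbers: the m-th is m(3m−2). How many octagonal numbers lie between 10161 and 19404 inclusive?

22

The n-th octagonal number is n(3n−2).
Smallest index with value ≥ 10161: n = 59 (giving 10325).
Largest index with value ≤ 19404: n = 80 (giving 19040).
Indices 59 through 80: 22 terms.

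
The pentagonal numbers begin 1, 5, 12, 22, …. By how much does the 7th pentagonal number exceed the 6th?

Consecutive pentagonal numbers differ by 3n − 2: here 3·7 − 2 = 19.

19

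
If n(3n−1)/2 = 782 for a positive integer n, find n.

23

Set n(3n−1)/2 = 782, giving 3n² − n − 1564 = 0.
The discriminant is 1 + 24·782 = 18769, and √18769 = 137.
So n = (1 + 137) / 6 = 138/6 = 23.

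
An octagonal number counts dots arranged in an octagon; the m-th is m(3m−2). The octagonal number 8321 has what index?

53

Set n(3n−2) = 8321, giving 3n² − 2n − 8321 = 0.
The discriminant is 4 + 12·8321 = 99856, and √99856 = 316.
So n = (2 + 316) / 6 = 318/6 = 53.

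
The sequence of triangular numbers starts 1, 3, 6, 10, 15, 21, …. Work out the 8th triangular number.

The 8th triangular number is n(n+1)/2 with n = 8.
8·9/2 = 72/2 = 36.

36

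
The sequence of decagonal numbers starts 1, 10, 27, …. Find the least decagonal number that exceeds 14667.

14701

Solve n(4n−3) > 14667 for integer n.
The largest n with value ≤ 14667 is 60 (since 14220 ≤ 14667 < 14701), so the first above is n = 61, value 14701.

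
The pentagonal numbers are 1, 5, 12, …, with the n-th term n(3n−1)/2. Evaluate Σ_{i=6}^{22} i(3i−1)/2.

5491

Σ i(3i−1)/2 = (3Σi² − Σi) / 2 over i = 6..22.
Σi = 253 − 15 = 238 and Σi² = 3795 − 55 = 3740.
(3·3740 − 1·238) / 2 = 10982/2 = 5491.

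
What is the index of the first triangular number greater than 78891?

397

Solve n(n+1)/2 > 78891 for integer n.
The largest n with value ≤ 78891 is 396 (since 78606 ≤ 78891 < 79003), so the first above is n = 397, value 79003.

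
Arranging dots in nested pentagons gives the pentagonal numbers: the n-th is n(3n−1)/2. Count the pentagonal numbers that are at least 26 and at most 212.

The n-th pentagonal number is n(3n−1)/2.
Smallest index with value ≥ 26: n = 5 (giving 35).
Largest index with value ≤ 212: n = 12 (giving 210).
Indices 5 through 12: 8 terms.

8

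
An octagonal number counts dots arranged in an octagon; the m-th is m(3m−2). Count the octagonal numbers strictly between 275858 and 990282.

271

The n-th octagonal number is n(3n−2).
Smallest index with value > 275858: n = 304 (giving 276640).
Largest index with value < 990282: n = 574 (giving 987280).
Indices 304 through 574: 271 terms.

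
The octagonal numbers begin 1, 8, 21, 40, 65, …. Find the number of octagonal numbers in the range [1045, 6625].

The n-th octagonal number is n(3n−2).
Smallest index with value ≥ 1045: n = 19 (giving 1045).
Largest index with value ≤ 6625: n = 47 (giving 6533).
Indices 19 through 47: 29 terms.

29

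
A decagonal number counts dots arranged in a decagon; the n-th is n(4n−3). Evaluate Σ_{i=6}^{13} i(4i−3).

Σ i(4i−3) = 4Σi² − 3Σi over i = 6..13.
Σi = 91 − 15 = 76 and Σi² = 819 − 55 = 764.
4·764 − 3·76 = 2828.

2828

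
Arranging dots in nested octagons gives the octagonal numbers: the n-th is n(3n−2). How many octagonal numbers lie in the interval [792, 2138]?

11

The n-th octagonal number is n(3n−2).
Smallest index with value ≥ 792: n = 17 (giving 833).
Largest index with value ≤ 2138: n = 27 (giving 2133).
Indices 17 through 27: 11 terms.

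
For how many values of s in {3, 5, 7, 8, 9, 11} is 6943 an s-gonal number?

s = 3: P(3, 117) = 6903 and P(3, 118) = 7021; 6943 is not s-gonal.
s = 5: P(5, 68) = 6902 and P(5, 69) = 7107; 6943 is not s-gonal.
s = 7: P(7, 53) = 6943. ✓
s = 8: P(8, 48) = 6816 and P(8, 49) = 7105; 6943 is not s-gonal.
s = 9: P(9, 44) = 6666 and P(9, 45) = 6975; 6943 is not s-gonal.
s = 11: P(11, 39) = 6708 and P(11, 40) = 7060; 6943 is not s-gonal.
Hits: s ∈ {7} → 1.

1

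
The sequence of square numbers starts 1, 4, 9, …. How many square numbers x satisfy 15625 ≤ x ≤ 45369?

89

The n-th square number is n².
Smallest index with value ≥ 15625: n = 125 (giving 15625).
Largest index with value ≤ 45369: n = 213 (giving 45369).
Indices 125 through 213: 89 terms.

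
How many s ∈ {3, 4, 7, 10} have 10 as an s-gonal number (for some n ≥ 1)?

s = 3: P(3, 4) = 10. ✓
s = 4: P(4, 3) = 9 and P(4, 4) = 16; 10 is not s-gonal.
s = 7: P(7, 2) = 7 and P(7, 3) = 18; 10 is not s-gonal.
s = 10: P(10, 2) = 10. ✓
Hits: s ∈ {3, 10} → 2.

2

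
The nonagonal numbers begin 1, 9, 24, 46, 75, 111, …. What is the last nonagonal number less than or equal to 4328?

4200

Solve n(7n−5)/2 ≤ 4328 for integer n.
n = 35 gives 4200 ≤ 4328, while n = 36 gives 4446 > 4328; so the answer is 4200.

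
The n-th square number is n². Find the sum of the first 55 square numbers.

56980

Σ_{i=1}^{55} i² = 55·56·111/6 = 56980.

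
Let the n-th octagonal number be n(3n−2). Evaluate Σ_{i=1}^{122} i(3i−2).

1823229

Σ i(3i−2) = 3Σi² − 2Σi over i = 1..122.
Σi = 7503 and Σi² = 612745.
3·612745 − 2·7503 = 1823229.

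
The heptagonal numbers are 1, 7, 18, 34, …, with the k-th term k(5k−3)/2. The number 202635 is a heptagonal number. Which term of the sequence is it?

285

Set n(5n−3)/2 = 202635, giving 5n² − 3n − 405270 = 0.
The discriminant is 9 + 40·202635 = 8105409, and √8105409 = 2847.
So n = (3 + 2847) / 10 = 2850/10 = 285.
Check: 285·(5·285 − 3)/2 = 202635. ✓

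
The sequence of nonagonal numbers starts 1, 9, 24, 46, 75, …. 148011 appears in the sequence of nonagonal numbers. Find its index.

Set n(7n−5)/2 = 148011, giving 7n² − 5n − 296022 = 0.
The discriminant is 25 + 56·148011 = 8288641, and √8288641 = 2879.
So n = (5 + 2879) / 14 = 2884/14 = 206.
Check: 206·(7·206 − 5)/2 = 148011. ✓

206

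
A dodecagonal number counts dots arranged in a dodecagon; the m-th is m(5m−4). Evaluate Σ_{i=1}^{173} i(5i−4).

Σ i(5i−4) = 5Σi² − 4Σi over i = 1..173.
Σi = 15051 and Σi² = 1740899.
5·1740899 − 4·15051 = 8644291.

8644291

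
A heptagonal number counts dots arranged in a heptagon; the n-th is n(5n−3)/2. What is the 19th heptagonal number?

874

The 19th heptagonal number is n(5n−3)/2 with n = 19.
19·(5·19 − 3)/2 = 19·92/2 = 19·46 = 874.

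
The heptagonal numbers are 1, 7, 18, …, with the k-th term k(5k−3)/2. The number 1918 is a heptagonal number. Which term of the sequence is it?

28

Set n(5n−3)/2 = 1918, giving 5n² − 3n − 3836 = 0.
The discriminant is 9 + 40·1918 = 76729, and √76729 = 277.
So n = (3 + 277) / 10 = 280/10 = 28.
Check: 28·(5·28 − 3)/2 = 1918. ✓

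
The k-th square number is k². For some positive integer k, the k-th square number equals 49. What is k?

We need n² = 49, so n = √49 = 7.

7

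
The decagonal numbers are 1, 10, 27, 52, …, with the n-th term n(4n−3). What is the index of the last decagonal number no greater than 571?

Solve n(4n−3) ≤ 571 for integer n.
n = 12 gives 540 ≤ 571, while n = 13 gives 637 > 571; so the answer is index 12.

12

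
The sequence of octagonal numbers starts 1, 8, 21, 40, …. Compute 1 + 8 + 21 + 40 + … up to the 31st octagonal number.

30256

Σ i(3i−2) = 3Σi² − 2Σi over i = 1..31.
Σi = 496 and Σi² = 10416.
3·10416 − 2·496 = 30256.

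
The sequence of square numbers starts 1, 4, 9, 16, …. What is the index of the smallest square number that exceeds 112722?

336

Solve n² > 112722 for integer n.
The largest n with value ≤ 112722 is 335 (since 112225 ≤ 112722 < 112896), so the first above is n = 336, value 112896.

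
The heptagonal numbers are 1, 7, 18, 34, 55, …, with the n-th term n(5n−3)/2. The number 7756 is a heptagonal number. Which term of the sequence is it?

56

Set n(5n−3)/2 = 7756, giving 5n² − 3n − 15512 = 0.
The discriminant is 9 + 40·7756 = 310249, and √310249 = 557.
So n = (3 + 557) / 10 = 560/10 = 56.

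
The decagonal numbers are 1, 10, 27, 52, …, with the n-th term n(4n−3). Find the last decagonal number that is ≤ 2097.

2047

Solve n(4n−3) ≤ 2097 for integer n.
n = 23 gives 2047 ≤ 2097, while n = 24 gives 2232 > 2097; so the answer is 2047.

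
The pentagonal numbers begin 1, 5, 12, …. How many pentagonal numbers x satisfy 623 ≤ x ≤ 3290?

27

The n-th pentagonal number is n(3n−1)/2.
Smallest index with value ≥ 623: n = 21 (giving 651).
Largest index with value ≤ 3290: n = 47 (giving 3290).
Indices 21 through 47: 27 terms.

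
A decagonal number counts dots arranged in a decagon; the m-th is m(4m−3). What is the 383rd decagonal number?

383·(4·383 − 3) = 383·1529 = 585607.

585607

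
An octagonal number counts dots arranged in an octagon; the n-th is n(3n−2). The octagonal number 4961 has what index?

Set n(3n−2) = 4961, giving 3n² − 2n − 4961 = 0.
The discriminant is 4 + 12·4961 = 59536, and √59536 = 244.
So n = (2 + 244) / 6 = 246/6 = 41.

41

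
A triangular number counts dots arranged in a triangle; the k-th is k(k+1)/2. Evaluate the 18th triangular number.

18·19/2 = 342/2 = 171.

171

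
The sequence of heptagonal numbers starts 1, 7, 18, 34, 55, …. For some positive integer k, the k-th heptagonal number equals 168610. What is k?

Set n(5n−3)/2 = 168610, giving 5n² − 3n − 337220 = 0.
The discriminant is 9 + 40·168610 = 6744409, and √6744409 = 2597.
So n = (3 + 2597) / 10 = 2600/10 = 260.
Check: 260·(5·260 − 3)/2 = 168610. ✓

260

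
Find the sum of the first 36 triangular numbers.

Σ i(i+1)/2 = (Σi² + Σi) / 2 over i = 1..36.
Σi = 666 and Σi² = 16206.
(1·16206 + 1·666) / 2 = 16872/2 = 8436.

8436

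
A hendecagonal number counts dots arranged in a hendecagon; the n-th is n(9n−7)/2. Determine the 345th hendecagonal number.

The 345th hendecagonal number is n(9n−7)/2 with n = 345.
345·(9·345 − 7)/2 = 345·3098/2 = 345·1549 = 534405.

534405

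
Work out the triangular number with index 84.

The 84th triangular number is n(n+1)/2 with n = 84.
84·85/2 = 7140/2 = 3570.

3570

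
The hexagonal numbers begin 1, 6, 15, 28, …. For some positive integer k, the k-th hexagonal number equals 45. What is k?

Set n(2n−1) = 45, giving 2n² − n − 45 = 0.
The discriminant is 1 + 8·45 = 361, and √361 = 19.
So n = (1 + 19) / 4 = 20/4 = 5.

5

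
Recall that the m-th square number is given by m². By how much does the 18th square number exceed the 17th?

35

n² − (n−1)² = 2n − 1, so 18² − 17² = 2·18 − 1 = 35.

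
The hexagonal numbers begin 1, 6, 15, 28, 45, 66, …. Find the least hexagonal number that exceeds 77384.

77421

Solve n(2n−1) > 77384 for integer n.
The largest n with value ≤ 77384 is 196 (since 76636 ≤ 77384 < 77421), so the first above is n = 197, value 77421.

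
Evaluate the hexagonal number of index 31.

1891

The 31st hexagonal number is n(2n−1) with n = 31.
31·(2·31 − 1) = 31·61 = 1891.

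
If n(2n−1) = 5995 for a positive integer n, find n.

55

Set n(2n−1) = 5995, giving 2n² − n − 5995 = 0.
So n = (1 + 219) / 4 = 220/4 = 55.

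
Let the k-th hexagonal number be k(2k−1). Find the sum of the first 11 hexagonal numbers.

946

Σ i(2i−1) = 2Σi² − Σi over i = 1..11.
Σi = 66 and Σi² = 506.
2·506 − 1·66 = 946.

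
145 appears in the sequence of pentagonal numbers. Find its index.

Set n(3n−1)/2 = 145, giving 3n² − n − 290 = 0.
So n = (1 + 59) / 6 = 60/6 = 10.

10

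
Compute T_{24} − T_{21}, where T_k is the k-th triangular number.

24·25/2 = 300 and 21·22/2 = 231.
Difference: 300 − 231 = 69.

69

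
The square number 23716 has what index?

154

We need n² = 23716, so n = √23716 = 154.
Check: 154² = 23716. ✓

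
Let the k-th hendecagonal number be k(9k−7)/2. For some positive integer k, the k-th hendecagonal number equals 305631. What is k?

Set n(9n−7)/2 = 305631, giving 9n² − 7n − 611262 = 0.
The discriminant is 49 + 72·305631 = 22005481, and √22005481 = 4691.
So n = (7 + 4691) / 18 = 4698/18 = 261.
Check: 261·(9·261 − 7)/2 = 305631. ✓

261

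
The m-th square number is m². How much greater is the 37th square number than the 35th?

144

37² = 1369 and 35² = 1225.
Difference: 1369 − 1225 = 144.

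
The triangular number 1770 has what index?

59

Set n(n+1)/2 = 1770, giving n² + n − 3540 = 0.
The discriminant is 1 + 8·1770 = 14161, and √14161 = 119.
So n = (-1 + 119) / 2 = 118/2 = 59.
Check: 59·60/2 = 1770. ✓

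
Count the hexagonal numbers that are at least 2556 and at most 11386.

40

The n-th hexagonal number is n(2n−1).
Smallest index with value ≥ 2556: n = 36 (giving 2556).
Largest index with value ≤ 11386: n = 75 (giving 11175).
Indices 36 through 75: 40 terms.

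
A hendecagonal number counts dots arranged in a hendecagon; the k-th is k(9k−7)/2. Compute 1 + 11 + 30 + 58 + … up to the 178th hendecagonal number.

8475292

Σ i(9i−7)/2 = (9Σi² − 7Σi) / 2 over i = 1..178.
Σi = 15931 and Σi² = 1895789.
(9·1895789 − 7·15931) / 2 = 16950584/2 = 8475292.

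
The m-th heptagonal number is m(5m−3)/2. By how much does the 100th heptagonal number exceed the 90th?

4735

100·(5·100 − 3)/2 = 24850 and 90·(5·90 − 3)/2 = 20115.
Difference: 24850 − 20115 = 4735.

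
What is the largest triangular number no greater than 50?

Solve n(n+1)/2 ≤ 50 for integer n.
n = 9 gives 45 ≤ 50, while n = 10 gives 55 > 50; so the answer is 45.

45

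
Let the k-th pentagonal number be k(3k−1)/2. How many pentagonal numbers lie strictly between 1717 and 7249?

The n-th pentagonal number is n(3n−1)/2.
Smallest index with value > 1717: n = 35 (giving 1820).
Largest index with value < 7249: n = 69 (giving 7107).
Indices 35 through 69: 35 terms.

35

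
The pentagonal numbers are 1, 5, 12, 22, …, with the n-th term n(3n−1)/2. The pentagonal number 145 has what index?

Set n(3n−1)/2 = 145, giving 3n² − n − 290 = 0.
The discriminant is 1 + 24·145 = 3481, and √3481 = 59.
So n = (1 + 59) / 6 = 60/6 = 10.

10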